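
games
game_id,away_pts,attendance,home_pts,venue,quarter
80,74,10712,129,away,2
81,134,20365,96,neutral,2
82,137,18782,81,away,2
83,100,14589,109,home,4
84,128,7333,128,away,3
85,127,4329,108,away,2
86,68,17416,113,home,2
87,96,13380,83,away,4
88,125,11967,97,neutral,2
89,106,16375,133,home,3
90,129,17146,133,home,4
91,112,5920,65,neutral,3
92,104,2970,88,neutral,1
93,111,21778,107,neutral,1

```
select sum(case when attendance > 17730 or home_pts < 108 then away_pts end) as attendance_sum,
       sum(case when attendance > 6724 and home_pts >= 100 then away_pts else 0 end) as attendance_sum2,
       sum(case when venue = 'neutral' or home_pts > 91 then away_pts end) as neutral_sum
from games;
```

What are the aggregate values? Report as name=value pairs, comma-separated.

attendance_sum=819, attendance_sum2=716, neutral_sum=1318

[attendance_sum: attendance > 17730 or home_pts < 108]
game_id=80: ✗
game_id=81: ✓ → 134
game_id=82: ✓ → 137
game_id=83: ✗
game_id=84: ✗
game_id=85: ✗
game_id=86: ✗
game_id=87: ✓ → 96
game_id=88: ✓ → 125
game_id=89: ✗
game_id=90: ✗
game_id=91: ✓ → 112
game_id=92: ✓ → 104
game_id=93: ✓ → 111
attendance_sum = 134 + 137 + 96 + 125 + 112 + 104 + 111 = 819
—
[attendance_sum2: attendance > 6724 and home_pts >= 100]
game_id=80: ✓ → 74
game_id=81: ✗
game_id=82: ✗
game_id=83: ✓ → 100
game_id=84: ✓ → 128
game_id=85: ✗
game_id=86: ✓ → 68
game_id=87: ✗
game_id=88: ✗
game_id=89: ✓ → 106
game_id=90: ✓ → 129
game_id=91: ✗
game_id=92: ✗
game_id=93: ✓ → 111
attendance_sum2 = 74 + 100 + 128 + 68 + 106 + 129 + 111 = 716
—
[neutral_sum: venue = 'neutral' or home_pts > 91]
game_id=80: ✓ → 74
game_id=81: ✓ → 134
game_id=82: ✗
game_id=83: ✓ → 100
game_id=84: ✓ → 128
game_id=85: ✓ → 127
game_id=86: ✓ → 68
game_id=87: ✗
game_id=88: ✓ → 125
game_id=89: ✓ → 106
game_id=90: ✓ → 129
game_id=91: ✓ → 112
game_id=92: ✓ → 104
game_id=93: ✓ → 111
neutral_sum = 74 + 134 + 100 + 128 + 127 + 68 + 125 + 106 + 129 + 112 + 104 + 111 = 1318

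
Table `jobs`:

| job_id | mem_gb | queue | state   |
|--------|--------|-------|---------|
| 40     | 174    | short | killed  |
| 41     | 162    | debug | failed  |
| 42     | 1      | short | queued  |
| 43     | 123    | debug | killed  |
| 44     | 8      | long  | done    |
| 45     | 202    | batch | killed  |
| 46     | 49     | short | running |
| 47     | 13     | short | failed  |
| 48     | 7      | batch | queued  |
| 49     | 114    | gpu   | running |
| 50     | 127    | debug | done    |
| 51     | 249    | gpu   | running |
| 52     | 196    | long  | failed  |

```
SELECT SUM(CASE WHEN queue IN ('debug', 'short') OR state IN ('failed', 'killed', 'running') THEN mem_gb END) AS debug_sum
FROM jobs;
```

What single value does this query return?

1410

job_id=40: ✓ → 174
job_id=41: ✓ → 162
job_id=42: ✓ → 1
job_id=43: ✓ → 123
job_id=44: ✗
job_id=45: ✓ → 202
job_id=46: ✓ → 49
job_id=47: ✓ → 13
job_id=48: ✗
job_id=49: ✓ → 114
job_id=50: ✓ → 127
job_id=51: ✓ → 249
job_id=52: ✓ → 196
debug_sum = 174 + 162 + 1 + 123 + 202 + 49 + 13 + 114 + 127 + 249 + 196 = 1410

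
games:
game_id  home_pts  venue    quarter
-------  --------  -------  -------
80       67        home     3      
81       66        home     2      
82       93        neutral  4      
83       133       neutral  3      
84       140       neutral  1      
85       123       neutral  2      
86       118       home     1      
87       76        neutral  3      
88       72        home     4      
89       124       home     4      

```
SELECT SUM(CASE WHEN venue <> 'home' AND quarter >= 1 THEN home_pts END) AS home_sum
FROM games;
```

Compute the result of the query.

game_id=80: ✗
game_id=81: ✗
game_id=82: ✓ → 93
game_id=83: ✓ → 133
game_id=84: ✓ → 140
game_id=85: ✓ → 123
game_id=86: ✗
game_id=87: ✓ → 76
game_id=88: ✗
game_id=89: ✗
home_sum = 93 + 133 + 140 + 123 + 76 = 565

565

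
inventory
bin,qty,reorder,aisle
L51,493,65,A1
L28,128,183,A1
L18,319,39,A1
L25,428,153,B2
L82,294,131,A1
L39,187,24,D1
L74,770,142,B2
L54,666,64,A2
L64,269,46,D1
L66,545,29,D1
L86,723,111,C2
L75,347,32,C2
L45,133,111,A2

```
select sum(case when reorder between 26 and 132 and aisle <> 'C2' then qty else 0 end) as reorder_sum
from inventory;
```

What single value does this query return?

2719

bin=L51: ✓ → 493
bin=L28: ✗
bin=L18: ✓ → 319
bin=L25: ✗
bin=L82: ✓ → 294
bin=L39: ✗
bin=L74: ✗
bin=L54: ✓ → 666
bin=L64: ✓ → 269
bin=L66: ✓ → 545
bin=L86: ✗
bin=L75: ✗
bin=L45: ✓ → 133
reorder_sum = 493 + 319 + 294 + 666 + 269 + 545 + 133 = 2719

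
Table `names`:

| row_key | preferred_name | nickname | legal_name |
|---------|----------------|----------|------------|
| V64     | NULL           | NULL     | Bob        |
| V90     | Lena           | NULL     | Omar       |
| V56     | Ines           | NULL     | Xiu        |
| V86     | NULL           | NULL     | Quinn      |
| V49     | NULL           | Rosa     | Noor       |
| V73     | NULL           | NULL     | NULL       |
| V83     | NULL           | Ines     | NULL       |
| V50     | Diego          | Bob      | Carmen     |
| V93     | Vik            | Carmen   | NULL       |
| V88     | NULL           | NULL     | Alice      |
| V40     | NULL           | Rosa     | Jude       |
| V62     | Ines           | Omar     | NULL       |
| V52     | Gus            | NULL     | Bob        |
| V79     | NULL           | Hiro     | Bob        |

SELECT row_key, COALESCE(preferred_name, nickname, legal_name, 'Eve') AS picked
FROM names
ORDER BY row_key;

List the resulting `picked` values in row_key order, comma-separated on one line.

Rosa, Rosa, Diego, Gus, Ines, Ines, Bob, Eve, Hiro, Ines, Quinn, Alice, Lena, Vik

row_key=V40: preferred_name=NULL, nickname=Rosa → Rosa
row_key=V49: preferred_name=NULL, nickname=Rosa → Rosa
row_key=V50: preferred_name=Diego → Diego
row_key=V52: preferred_name=Gus → Gus
row_key=V56: preferred_name=Ines → Ines
row_key=V62: preferred_name=Ines → Ines
row_key=V64: preferred_name=NULL, nickname=NULL, legal_name=Bob → Bob
row_key=V73: preferred_name=NULL, nickname=NULL, legal_name=NULL, → literal Eve → Eve
row_key=V79: preferred_name=NULL, nickname=Hiro → Hiro
row_key=V83: preferred_name=NULL, nickname=Ines → Ines
row_key=V86: preferred_name=NULL, nickname=NULL, legal_name=Quinn → Quinn
row_key=V88: preferred_name=NULL, nickname=NULL, legal_name=Alice → Alice
row_key=V90: preferred_name=Lena → Lena
row_key=V93: preferred_name=Vik → Vik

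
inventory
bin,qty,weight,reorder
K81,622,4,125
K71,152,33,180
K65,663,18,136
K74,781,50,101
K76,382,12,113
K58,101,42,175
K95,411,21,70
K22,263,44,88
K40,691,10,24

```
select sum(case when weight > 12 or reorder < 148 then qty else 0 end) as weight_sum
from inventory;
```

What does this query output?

bin=K81: ✓ → 622
bin=K71: ✓ → 152
bin=K65: ✓ → 663
bin=K74: ✓ → 781
bin=K76: ✓ → 382
bin=K58: ✓ → 101
bin=K95: ✓ → 411
bin=K22: ✓ → 263
bin=K40: ✓ → 691
weight_sum = 622 + 152 + 663 + 781 + 382 + 101 + 411 + 263 + 691 = 4066

4066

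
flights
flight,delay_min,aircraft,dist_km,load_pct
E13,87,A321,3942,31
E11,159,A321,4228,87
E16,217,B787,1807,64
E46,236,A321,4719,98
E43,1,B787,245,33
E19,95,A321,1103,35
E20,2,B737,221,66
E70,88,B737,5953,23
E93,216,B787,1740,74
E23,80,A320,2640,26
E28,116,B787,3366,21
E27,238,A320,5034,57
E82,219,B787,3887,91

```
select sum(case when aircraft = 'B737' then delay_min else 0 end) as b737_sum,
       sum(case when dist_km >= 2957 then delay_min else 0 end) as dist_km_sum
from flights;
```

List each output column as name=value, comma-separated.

[b737_sum: aircraft = 'B737']
flight=E13: ✗
flight=E11: ✗
flight=E16: ✗
flight=E46: ✗
flight=E43: ✗
flight=E19: ✗
flight=E20: ✓ → 2
flight=E70: ✓ → 88
flight=E93: ✗
flight=E23: ✗
flight=E28: ✗
flight=E27: ✗
flight=E82: ✗
b737_sum = 2 + 88 = 90
—
[dist_km_sum: dist_km >= 2957]
flight=E13: ✓ → 87
flight=E11: ✓ → 159
flight=E16: ✗
flight=E46: ✓ → 236
flight=E43: ✗
flight=E19: ✗
flight=E20: ✗
flight=E70: ✓ → 88
flight=E93: ✗
flight=E23: ✗
flight=E28: ✓ → 116
flight=E27: ✓ → 238
flight=E82: ✓ → 219
dist_km_sum = 87 + 159 + 236 + 88 + 116 + 238 + 219 = 1143

b737_sum=90, dist_km_sum=1143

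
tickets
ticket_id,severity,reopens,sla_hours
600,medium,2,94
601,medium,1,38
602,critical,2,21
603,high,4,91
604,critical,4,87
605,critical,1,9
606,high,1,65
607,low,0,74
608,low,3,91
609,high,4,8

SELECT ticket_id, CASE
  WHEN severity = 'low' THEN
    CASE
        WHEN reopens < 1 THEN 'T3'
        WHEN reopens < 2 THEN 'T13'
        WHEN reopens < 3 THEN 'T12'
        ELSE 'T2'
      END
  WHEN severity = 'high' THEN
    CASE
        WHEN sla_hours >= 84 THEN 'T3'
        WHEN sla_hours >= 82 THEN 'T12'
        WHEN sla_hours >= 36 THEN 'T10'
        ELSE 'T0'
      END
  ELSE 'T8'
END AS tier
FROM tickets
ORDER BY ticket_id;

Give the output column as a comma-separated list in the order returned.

T8, T8, T8, T3, T8, T8, T10, T3, T2, T0

ticket_id=600: severity='medium' → outer ELSE → T8
ticket_id=601: severity='medium' → outer ELSE → T8
ticket_id=602: severity='critical' → outer ELSE → T8
ticket_id=603: severity='high' → inner[sla_hours >= 84] → T3
ticket_id=604: severity='critical' → outer ELSE → T8
ticket_id=605: severity='critical' → outer ELSE → T8
ticket_id=606: severity='high' → inner[sla_hours >= 36] → T10
ticket_id=607: severity='low' → inner[reopens < 1] → T3
ticket_id=608: severity='low' → inner[ELSE] → T2
ticket_id=609: severity='high' → inner[ELSE] → T0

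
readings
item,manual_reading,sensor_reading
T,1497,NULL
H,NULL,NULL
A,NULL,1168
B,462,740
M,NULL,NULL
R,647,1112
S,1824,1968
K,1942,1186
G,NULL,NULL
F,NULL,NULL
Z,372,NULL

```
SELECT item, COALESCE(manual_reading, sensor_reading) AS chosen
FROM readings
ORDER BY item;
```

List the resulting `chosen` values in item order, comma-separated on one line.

1168, 462, NULL, NULL, NULL, 1942, NULL, 647, 1824, 1497, 372

item=A: manual_reading=NULL, sensor_reading=1168 → 1168
item=B: manual_reading=462 → 462
item=F: manual_reading=NULL, sensor_reading=NULL (all NULL) → NULL
item=G: manual_reading=NULL, sensor_reading=NULL (all NULL) → NULL
item=H: manual_reading=NULL, sensor_reading=NULL (all NULL) → NULL
item=K: manual_reading=1942 → 1942
item=M: manual_reading=NULL, sensor_reading=NULL (all NULL) → NULL
item=R: manual_reading=647 → 647
item=S: manual_reading=1824 → 1824
item=T: manual_reading=1497 → 1497
item=Z: manual_reading=372 → 372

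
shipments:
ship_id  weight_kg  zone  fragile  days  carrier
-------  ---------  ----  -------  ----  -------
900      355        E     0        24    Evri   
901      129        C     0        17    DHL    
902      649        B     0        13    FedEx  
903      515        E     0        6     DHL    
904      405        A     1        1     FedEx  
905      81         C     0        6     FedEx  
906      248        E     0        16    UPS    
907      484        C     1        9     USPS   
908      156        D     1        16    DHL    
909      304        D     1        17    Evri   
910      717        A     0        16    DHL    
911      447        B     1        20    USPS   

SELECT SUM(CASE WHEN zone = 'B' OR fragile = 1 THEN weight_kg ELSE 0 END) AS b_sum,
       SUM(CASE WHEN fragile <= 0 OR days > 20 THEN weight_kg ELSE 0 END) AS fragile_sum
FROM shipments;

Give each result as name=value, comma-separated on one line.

b_sum=2445, fragile_sum=2694

[b_sum: zone = 'B' OR fragile = 1]
ship_id=900: ✗
ship_id=901: ✗
ship_id=902: ✓ → 649
ship_id=903: ✗
ship_id=904: ✓ → 405
ship_id=905: ✗
ship_id=906: ✗
ship_id=907: ✓ → 484
ship_id=908: ✓ → 156
ship_id=909: ✓ → 304
ship_id=910: ✗
ship_id=911: ✓ → 447
b_sum = 649 + 405 + 484 + 156 + 304 + 447 = 2445
—
[fragile_sum: fragile <= 0 OR days > 20]
ship_id=900: ✓ → 355
ship_id=901: ✓ → 129
ship_id=902: ✓ → 649
ship_id=903: ✓ → 515
ship_id=904: ✗
ship_id=905: ✓ → 81
ship_id=906: ✓ → 248
ship_id=907: ✗
ship_id=908: ✗
ship_id=909: ✗
ship_id=910: ✓ → 717
ship_id=911: ✗
fragile_sum = 355 + 129 + 649 + 515 + 81 + 248 + 717 = 2694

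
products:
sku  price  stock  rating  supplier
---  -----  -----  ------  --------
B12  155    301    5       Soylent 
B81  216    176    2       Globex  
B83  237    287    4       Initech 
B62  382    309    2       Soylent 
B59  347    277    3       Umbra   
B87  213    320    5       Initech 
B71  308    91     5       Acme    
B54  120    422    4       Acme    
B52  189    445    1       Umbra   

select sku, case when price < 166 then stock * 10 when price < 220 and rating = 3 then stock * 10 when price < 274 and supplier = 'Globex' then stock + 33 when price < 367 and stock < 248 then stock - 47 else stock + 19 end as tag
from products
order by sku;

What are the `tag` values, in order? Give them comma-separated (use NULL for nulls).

3010, 464, 4220, 296, 328, 44, 209, 306, 339

sku=B12: price < 166 → 3010
sku=B52: ELSE → 464
sku=B54: price < 166 → 4220
sku=B59: ELSE → 296
sku=B62: ELSE → 328
sku=B71: price < 367 and stock < 248 → 44
sku=B81: price < 274 and supplier = 'Globex' → 209
sku=B83: ELSE → 306
sku=B87: ELSE → 339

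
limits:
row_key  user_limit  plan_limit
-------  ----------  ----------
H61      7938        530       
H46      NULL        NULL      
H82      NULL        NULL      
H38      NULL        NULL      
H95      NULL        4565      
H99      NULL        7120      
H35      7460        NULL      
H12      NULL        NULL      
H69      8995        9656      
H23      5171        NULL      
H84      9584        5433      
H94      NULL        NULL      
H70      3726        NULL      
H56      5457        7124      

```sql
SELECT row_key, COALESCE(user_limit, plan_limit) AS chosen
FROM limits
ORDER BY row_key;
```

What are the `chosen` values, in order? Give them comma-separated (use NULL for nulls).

row_key=H12: user_limit=NULL, plan_limit=NULL (all NULL) → NULL
row_key=H23: user_limit=5171 → 5171
row_key=H35: user_limit=7460 → 7460
row_key=H38: user_limit=NULL, plan_limit=NULL (all NULL) → NULL
row_key=H46: user_limit=NULL, plan_limit=NULL (all NULL) → NULL
row_key=H56: user_limit=5457 → 5457
row_key=H61: user_limit=7938 → 7938
row_key=H69: user_limit=8995 → 8995
row_key=H70: user_limit=3726 → 3726
row_key=H82: user_limit=NULL, plan_limit=NULL (all NULL) → NULL
row_key=H84: user_limit=9584 → 9584
row_key=H94: user_limit=NULL, plan_limit=NULL (all NULL) → NULL
row_key=H95: user_limit=NULL, plan_limit=4565 → 4565
row_key=H99: user_limit=NULL, plan_limit=7120 → 7120

NULL, 5171, 7460, NULL, NULL, 5457, 7938, 8995, 3726, NULL, 9584, NULL, 4565, 7120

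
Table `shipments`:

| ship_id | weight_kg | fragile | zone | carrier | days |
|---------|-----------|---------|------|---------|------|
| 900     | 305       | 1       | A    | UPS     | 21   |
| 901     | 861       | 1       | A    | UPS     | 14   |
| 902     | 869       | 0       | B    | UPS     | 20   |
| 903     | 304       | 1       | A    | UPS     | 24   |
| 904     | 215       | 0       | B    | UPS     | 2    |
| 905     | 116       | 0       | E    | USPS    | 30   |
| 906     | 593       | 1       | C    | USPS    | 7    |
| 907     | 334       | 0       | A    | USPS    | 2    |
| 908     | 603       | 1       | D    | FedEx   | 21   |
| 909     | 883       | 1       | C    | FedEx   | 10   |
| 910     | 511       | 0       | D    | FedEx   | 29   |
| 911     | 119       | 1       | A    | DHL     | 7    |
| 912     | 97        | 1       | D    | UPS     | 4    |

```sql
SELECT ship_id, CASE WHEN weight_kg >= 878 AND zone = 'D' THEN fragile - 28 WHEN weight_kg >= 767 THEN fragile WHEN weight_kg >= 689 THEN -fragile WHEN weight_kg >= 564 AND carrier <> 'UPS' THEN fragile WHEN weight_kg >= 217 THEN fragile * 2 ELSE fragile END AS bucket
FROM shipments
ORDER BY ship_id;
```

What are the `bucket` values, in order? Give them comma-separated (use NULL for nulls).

ship_id=900: weight_kg >= 217 → 2
ship_id=901: weight_kg >= 767 → 1
ship_id=902: weight_kg >= 767 → 0
ship_id=903: weight_kg >= 217 → 2
ship_id=904: ELSE → 0
ship_id=905: ELSE → 0
ship_id=906: weight_kg >= 564 AND carrier <> 'UPS' → 1
ship_id=907: weight_kg >= 217 → 0
ship_id=908: weight_kg >= 564 AND carrier <> 'UPS' → 1
ship_id=909: weight_kg >= 767 → 1
ship_id=910: weight_kg >= 217 → 0
ship_id=911: ELSE → 1
ship_id=912: ELSE → 1

2, 1, 0, 2, 0, 0, 1, 0, 1, 1, 0, 1, 1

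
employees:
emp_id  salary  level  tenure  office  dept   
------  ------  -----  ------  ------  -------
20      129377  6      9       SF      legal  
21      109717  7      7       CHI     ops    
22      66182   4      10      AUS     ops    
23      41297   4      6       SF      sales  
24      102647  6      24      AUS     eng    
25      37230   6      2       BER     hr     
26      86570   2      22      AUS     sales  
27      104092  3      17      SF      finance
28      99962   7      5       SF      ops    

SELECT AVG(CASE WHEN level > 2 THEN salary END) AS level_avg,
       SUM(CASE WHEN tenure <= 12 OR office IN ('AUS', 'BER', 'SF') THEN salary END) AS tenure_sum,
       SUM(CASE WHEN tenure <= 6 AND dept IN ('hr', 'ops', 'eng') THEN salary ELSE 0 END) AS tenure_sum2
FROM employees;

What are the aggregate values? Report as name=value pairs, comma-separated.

[level_avg: level > 2]
emp_id=20: ✓ → 129377
emp_id=21: ✓ → 109717
emp_id=22: ✓ → 66182
emp_id=23: ✓ → 41297
emp_id=24: ✓ → 102647
emp_id=25: ✓ → 37230
emp_id=26: ✗
emp_id=27: ✓ → 104092
emp_id=28: ✓ → 99962
level_avg = (129377 + 109717 + 66182 + 41297 + 102647 + 37230 + 104092 + 99962) / 8 = 86313
—
[tenure_sum: tenure <= 12 OR office IN ('AUS', 'BER', 'SF')]
emp_id=20: ✓ → 129377
emp_id=21: ✓ → 109717
emp_id=22: ✓ → 66182
emp_id=23: ✓ → 41297
emp_id=24: ✓ → 102647
emp_id=25: ✓ → 37230
emp_id=26: ✓ → 86570
emp_id=27: ✓ → 104092
emp_id=28: ✓ → 99962
tenure_sum = 129377 + 109717 + 66182 + 41297 + 102647 + 37230 + 86570 + 104092 + 99962 = 777074
—
[tenure_sum2: tenure <= 6 AND dept IN ('hr', 'ops', 'eng')]
emp_id=20: ✗
emp_id=21: ✗
emp_id=22: ✗
emp_id=23: ✗
emp_id=24: ✗
emp_id=25: ✓ → 37230
emp_id=26: ✗
emp_id=27: ✗
emp_id=28: ✓ → 99962
tenure_sum2 = 37230 + 99962 = 137192

level_avg=86313, tenure_sum=777074, tenure_sum2=137192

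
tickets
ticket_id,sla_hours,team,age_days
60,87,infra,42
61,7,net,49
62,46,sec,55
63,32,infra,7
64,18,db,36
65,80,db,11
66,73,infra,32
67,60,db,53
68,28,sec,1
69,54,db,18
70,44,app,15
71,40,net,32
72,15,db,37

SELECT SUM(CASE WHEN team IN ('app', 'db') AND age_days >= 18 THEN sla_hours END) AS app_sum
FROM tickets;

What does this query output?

ticket_id=60: ✗
ticket_id=61: ✗
ticket_id=62: ✗
ticket_id=63: ✗
ticket_id=64: ✓ → 18
ticket_id=65: ✗
ticket_id=66: ✗
ticket_id=67: ✓ → 60
ticket_id=68: ✗
ticket_id=69: ✓ → 54
ticket_id=70: ✗
ticket_id=71: ✗
ticket_id=72: ✓ → 15
app_sum = 18 + 60 + 54 + 15 = 147

147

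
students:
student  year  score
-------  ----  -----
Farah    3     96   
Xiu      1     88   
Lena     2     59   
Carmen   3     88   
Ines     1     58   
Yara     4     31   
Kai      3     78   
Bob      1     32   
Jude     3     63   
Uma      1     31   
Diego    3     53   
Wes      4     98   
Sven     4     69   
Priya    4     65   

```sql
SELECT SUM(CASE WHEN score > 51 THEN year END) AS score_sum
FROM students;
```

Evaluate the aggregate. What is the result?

31

student=Farah: ✓ → 3
student=Xiu: ✓ → 1
student=Lena: ✓ → 2
student=Carmen: ✓ → 3
student=Ines: ✓ → 1
student=Yara: ✗
student=Kai: ✓ → 3
student=Bob: ✗
student=Jude: ✓ → 3
student=Uma: ✗
student=Diego: ✓ → 3
student=Wes: ✓ → 4
student=Sven: ✓ → 4
student=Priya: ✓ → 4
score_sum = 3 + 1 + 2 + 3 + 1 + 3 + 3 + 3 + 4 + 4 + 4 = 31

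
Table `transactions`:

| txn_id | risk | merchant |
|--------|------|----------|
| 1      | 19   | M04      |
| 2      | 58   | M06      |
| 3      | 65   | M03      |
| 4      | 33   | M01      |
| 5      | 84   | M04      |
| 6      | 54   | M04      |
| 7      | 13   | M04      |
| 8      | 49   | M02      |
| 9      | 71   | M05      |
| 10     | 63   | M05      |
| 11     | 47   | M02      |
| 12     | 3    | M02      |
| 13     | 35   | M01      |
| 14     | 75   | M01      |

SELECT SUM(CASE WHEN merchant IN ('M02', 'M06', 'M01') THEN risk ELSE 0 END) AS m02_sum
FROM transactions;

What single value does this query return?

300

txn_id=1: ✗
txn_id=2: ✓ → 58
txn_id=3: ✗
txn_id=4: ✓ → 33
txn_id=5: ✗
txn_id=6: ✗
txn_id=7: ✗
txn_id=8: ✓ → 49
txn_id=9: ✗
txn_id=10: ✗
txn_id=11: ✓ → 47
txn_id=12: ✓ → 3
txn_id=13: ✓ → 35
txn_id=14: ✓ → 75
m02_sum = 58 + 33 + 49 + 47 + 3 + 35 + 75 = 300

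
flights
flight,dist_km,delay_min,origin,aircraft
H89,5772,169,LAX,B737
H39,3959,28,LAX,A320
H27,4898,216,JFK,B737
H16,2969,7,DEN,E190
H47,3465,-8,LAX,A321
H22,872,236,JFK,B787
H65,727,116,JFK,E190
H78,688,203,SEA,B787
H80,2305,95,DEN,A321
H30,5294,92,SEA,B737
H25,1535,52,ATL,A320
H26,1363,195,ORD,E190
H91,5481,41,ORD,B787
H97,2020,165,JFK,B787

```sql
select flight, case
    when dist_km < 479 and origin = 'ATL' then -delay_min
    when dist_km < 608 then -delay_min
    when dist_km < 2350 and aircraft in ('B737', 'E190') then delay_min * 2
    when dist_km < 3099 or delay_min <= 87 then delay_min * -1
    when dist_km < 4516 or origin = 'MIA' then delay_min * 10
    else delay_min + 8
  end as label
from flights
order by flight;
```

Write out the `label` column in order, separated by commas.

-7, -236, -52, 390, 224, 100, -28, 8, 232, -203, -95, 177, -41, -165

flight=H16: dist_km < 3099 or delay_min <= 87 → -7
flight=H22: dist_km < 3099 or delay_min <= 87 → -236
flight=H25: dist_km < 3099 or delay_min <= 87 → -52
flight=H26: dist_km < 2350 and aircraft in ('B737', 'E190') → 390
flight=H27: ELSE → 224
flight=H30: ELSE → 100
flight=H39: dist_km < 3099 or delay_min <= 87 → -28
flight=H47: dist_km < 3099 or delay_min <= 87 → 8
flight=H65: dist_km < 2350 and aircraft in ('B737', 'E190') → 232
flight=H78: dist_km < 3099 or delay_min <= 87 → -203
flight=H80: dist_km < 3099 or delay_min <= 87 → -95
flight=H89: ELSE → 177
flight=H91: dist_km < 3099 or delay_min <= 87 → -41
flight=H97: dist_km < 3099 or delay_min <= 87 → -165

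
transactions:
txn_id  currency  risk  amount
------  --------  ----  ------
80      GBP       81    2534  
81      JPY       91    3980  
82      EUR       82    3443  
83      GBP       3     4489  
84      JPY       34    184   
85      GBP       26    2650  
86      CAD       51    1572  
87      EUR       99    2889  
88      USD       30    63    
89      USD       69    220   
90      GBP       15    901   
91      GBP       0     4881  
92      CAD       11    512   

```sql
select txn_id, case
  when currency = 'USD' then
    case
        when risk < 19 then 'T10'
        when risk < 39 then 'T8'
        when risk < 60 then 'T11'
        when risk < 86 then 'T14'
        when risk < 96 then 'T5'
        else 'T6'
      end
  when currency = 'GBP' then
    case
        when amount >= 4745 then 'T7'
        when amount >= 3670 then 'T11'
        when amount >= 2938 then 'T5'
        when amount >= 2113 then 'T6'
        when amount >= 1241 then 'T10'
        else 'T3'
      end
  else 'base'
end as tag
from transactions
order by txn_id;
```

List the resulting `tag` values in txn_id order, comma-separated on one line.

txn_id=80: currency='GBP' → inner[amount >= 2113] → T6
txn_id=81: currency='JPY' → outer ELSE → base
txn_id=82: currency='EUR' → outer ELSE → base
txn_id=83: currency='GBP' → inner[amount >= 3670] → T11
txn_id=84: currency='JPY' → outer ELSE → base
txn_id=85: currency='GBP' → inner[amount >= 2113] → T6
txn_id=86: currency='CAD' → outer ELSE → base
txn_id=87: currency='EUR' → outer ELSE → base
txn_id=88: currency='USD' → inner[risk < 39] → T8
txn_id=89: currency='USD' → inner[risk < 86] → T14
txn_id=90: currency='GBP' → inner[ELSE] → T3
txn_id=91: currency='GBP' → inner[amount >= 4745] → T7
txn_id=92: currency='CAD' → outer ELSE → base

T6, base, base, T11, base, T6, base, base, T8, T14, T3, T7, base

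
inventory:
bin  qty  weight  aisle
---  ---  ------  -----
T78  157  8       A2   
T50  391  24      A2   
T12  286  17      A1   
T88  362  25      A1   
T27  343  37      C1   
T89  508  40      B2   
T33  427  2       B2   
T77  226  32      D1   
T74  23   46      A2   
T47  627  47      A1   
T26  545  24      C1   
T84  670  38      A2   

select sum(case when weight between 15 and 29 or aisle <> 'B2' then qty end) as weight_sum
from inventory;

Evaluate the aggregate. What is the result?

3630

bin=T78: ✓ → 157
bin=T50: ✓ → 391
bin=T12: ✓ → 286
bin=T88: ✓ → 362
bin=T27: ✓ → 343
bin=T89: ✗
bin=T33: ✗
bin=T77: ✓ → 226
bin=T74: ✓ → 23
bin=T47: ✓ → 627
bin=T26: ✓ → 545
bin=T84: ✓ → 670
weight_sum = 157 + 391 + 286 + 362 + 343 + 226 + 23 + 627 + 545 + 670 = 3630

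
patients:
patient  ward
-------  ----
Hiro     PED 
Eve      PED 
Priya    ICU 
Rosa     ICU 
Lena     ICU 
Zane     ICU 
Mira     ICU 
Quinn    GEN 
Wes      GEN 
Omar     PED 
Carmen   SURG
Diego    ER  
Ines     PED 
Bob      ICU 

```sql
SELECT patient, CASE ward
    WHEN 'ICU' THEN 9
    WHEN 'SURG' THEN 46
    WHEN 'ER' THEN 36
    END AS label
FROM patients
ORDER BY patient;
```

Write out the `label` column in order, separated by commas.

9, 46, 36, NULL, NULL, NULL, 9, 9, NULL, 9, NULL, 9, NULL, 9

patient=Bob: ward='ICU' → 9
patient=Carmen: ward='SURG' → 46
patient=Diego: ward='ER' → 36
patient=Eve: (no match → NULL) → NULL
patient=Hiro: (no match → NULL) → NULL
patient=Ines: (no match → NULL) → NULL
patient=Lena: ward='ICU' → 9
patient=Mira: ward='ICU' → 9
patient=Omar: (no match → NULL) → NULL
patient=Priya: ward='ICU' → 9
patient=Quinn: (no match → NULL) → NULL
patient=Rosa: ward='ICU' → 9
patient=Wes: (no match → NULL) → NULL
patient=Zane: ward='ICU' → 9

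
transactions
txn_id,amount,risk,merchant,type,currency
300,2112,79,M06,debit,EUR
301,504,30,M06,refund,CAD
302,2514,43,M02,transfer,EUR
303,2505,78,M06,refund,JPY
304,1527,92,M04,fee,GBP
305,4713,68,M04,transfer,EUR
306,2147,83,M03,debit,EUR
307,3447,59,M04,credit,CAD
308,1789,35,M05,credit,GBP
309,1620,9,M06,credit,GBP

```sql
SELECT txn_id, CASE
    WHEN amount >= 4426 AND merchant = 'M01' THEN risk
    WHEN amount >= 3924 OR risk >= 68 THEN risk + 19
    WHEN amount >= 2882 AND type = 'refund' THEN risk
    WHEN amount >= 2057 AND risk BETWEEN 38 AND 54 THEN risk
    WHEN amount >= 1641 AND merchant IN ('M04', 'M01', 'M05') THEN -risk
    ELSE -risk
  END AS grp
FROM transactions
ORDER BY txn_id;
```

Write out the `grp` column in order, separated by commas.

txn_id=300: amount >= 3924 OR risk >= 68 → 98
txn_id=301: ELSE → -30
txn_id=302: amount >= 2057 AND risk BETWEEN 38 AND 54 → 43
txn_id=303: amount >= 3924 OR risk >= 68 → 97
txn_id=304: amount >= 3924 OR risk >= 68 → 111
txn_id=305: amount >= 3924 OR risk >= 68 → 87
txn_id=306: amount >= 3924 OR risk >= 68 → 102
txn_id=307: amount >= 1641 AND merchant IN ('M04', 'M01', 'M05') → -59
txn_id=308: amount >= 1641 AND merchant IN ('M04', 'M01', 'M05') → -35
txn_id=309: ELSE → -9

98, -30, 43, 97, 111, 87, 102, -59, -35, -9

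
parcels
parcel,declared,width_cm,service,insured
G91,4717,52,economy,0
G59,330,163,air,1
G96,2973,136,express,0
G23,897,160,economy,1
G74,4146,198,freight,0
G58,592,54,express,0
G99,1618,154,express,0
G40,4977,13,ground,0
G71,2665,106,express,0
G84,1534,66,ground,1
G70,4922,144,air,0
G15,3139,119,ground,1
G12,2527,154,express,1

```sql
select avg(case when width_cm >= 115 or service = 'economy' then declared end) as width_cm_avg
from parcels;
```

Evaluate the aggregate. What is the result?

2807.6666666667

parcel=G91: ✓ → 4717
parcel=G59: ✓ → 330
parcel=G96: ✓ → 2973
parcel=G23: ✓ → 897
parcel=G74: ✓ → 4146
parcel=G58: ✗
parcel=G99: ✓ → 1618
parcel=G40: ✗
parcel=G71: ✗
parcel=G84: ✗
parcel=G70: ✓ → 4922
parcel=G15: ✓ → 3139
parcel=G12: ✓ → 2527
width_cm_avg = (4717 + 330 + 2973 + 897 + 4146 + 1618 + 4922 + 3139 + 2527) / 9 = 2807.6666666667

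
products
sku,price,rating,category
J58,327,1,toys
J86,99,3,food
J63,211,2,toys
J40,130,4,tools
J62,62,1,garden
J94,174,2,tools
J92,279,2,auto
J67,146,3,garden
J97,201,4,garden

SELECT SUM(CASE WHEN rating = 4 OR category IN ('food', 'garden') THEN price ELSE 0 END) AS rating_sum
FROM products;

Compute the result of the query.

638

sku=J58: ✗
sku=J86: ✓ → 99
sku=J63: ✗
sku=J40: ✓ → 130
sku=J62: ✓ → 62
sku=J94: ✗
sku=J92: ✗
sku=J67: ✓ → 146
sku=J97: ✓ → 201
rating_sum = 99 + 130 + 62 + 146 + 201 = 638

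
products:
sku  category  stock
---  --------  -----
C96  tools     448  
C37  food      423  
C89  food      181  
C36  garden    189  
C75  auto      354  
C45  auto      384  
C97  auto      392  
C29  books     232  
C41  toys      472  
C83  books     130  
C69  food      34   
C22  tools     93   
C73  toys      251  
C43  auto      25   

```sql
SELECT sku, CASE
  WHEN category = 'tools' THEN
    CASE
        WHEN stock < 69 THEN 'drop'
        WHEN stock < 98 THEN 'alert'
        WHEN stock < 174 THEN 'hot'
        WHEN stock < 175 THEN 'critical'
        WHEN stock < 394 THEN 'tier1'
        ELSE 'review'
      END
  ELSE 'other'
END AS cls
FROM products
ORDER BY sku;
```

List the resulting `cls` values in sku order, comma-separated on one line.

alert, other, other, other, other, other, other, other, other, other, other, other, review, other

sku=C22: category='tools' → inner[stock < 98] → alert
sku=C29: category='books' → outer ELSE → other
sku=C36: category='garden' → outer ELSE → other
sku=C37: category='food' → outer ELSE → other
sku=C41: category='toys' → outer ELSE → other
sku=C43: category='auto' → outer ELSE → other
sku=C45: category='auto' → outer ELSE → other
sku=C69: category='food' → outer ELSE → other
sku=C73: category='toys' → outer ELSE → other
sku=C75: category='auto' → outer ELSE → other
sku=C83: category='books' → outer ELSE → other
sku=C89: category='food' → outer ELSE → other
sku=C96: category='tools' → inner[ELSE] → review
sku=C97: category='auto' → outer ELSE → other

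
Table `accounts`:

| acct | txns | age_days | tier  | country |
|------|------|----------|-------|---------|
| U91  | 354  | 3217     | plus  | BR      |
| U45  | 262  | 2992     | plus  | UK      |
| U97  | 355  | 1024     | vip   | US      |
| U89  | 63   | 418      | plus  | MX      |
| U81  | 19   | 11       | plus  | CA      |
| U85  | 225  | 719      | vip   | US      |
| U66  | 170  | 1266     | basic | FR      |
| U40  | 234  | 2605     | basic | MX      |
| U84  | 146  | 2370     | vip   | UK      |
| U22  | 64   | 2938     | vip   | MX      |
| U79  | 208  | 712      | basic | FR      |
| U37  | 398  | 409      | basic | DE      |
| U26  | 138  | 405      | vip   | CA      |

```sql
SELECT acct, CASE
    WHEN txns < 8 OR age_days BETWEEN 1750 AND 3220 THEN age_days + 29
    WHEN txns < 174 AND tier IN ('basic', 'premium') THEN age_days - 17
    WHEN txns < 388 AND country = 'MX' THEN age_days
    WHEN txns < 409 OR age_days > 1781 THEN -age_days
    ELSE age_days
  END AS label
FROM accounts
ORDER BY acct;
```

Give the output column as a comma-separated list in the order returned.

2967, -405, -409, 2634, 3021, 1249, -712, -11, 2399, -719, 418, 3246, -1024

acct=U22: txns < 8 OR age_days BETWEEN 1750 AND 3220 → 2967
acct=U26: txns < 409 OR age_days > 1781 → -405
acct=U37: txns < 409 OR age_days > 1781 → -409
acct=U40: txns < 8 OR age_days BETWEEN 1750 AND 3220 → 2634
acct=U45: txns < 8 OR age_days BETWEEN 1750 AND 3220 → 3021
acct=U66: txns < 174 AND tier IN ('basic', 'premium') → 1249
acct=U79: txns < 409 OR age_days > 1781 → -712
acct=U81: txns < 409 OR age_days > 1781 → -11
acct=U84: txns < 8 OR age_days BETWEEN 1750 AND 3220 → 2399
acct=U85: txns < 409 OR age_days > 1781 → -719
acct=U89: txns < 388 AND country = 'MX' → 418
acct=U91: txns < 8 OR age_days BETWEEN 1750 AND 3220 → 3246
acct=U97: txns < 409 OR age_days > 1781 → -1024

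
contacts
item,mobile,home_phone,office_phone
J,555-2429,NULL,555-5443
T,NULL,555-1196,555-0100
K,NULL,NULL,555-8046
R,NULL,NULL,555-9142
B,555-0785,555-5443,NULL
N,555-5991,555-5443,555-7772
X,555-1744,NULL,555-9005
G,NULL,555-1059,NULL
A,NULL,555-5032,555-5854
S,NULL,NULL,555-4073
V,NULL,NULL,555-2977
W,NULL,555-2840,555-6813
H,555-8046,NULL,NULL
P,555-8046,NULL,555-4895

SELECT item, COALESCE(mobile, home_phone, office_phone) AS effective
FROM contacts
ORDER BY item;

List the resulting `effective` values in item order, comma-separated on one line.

item=A: mobile=NULL, home_phone=555-5032 → 555-5032
item=B: mobile=555-0785 → 555-0785
item=G: mobile=NULL, home_phone=555-1059 → 555-1059
item=H: mobile=555-8046 → 555-8046
item=J: mobile=555-2429 → 555-2429
item=K: mobile=NULL, home_phone=NULL, office_phone=555-8046 → 555-8046
item=N: mobile=555-5991 → 555-5991
item=P: mobile=555-8046 → 555-8046
item=R: mobile=NULL, home_phone=NULL, office_phone=555-9142 → 555-9142
item=S: mobile=NULL, home_phone=NULL, office_phone=555-4073 → 555-4073
item=T: mobile=NULL, home_phone=555-1196 → 555-1196
item=V: mobile=NULL, home_phone=NULL, office_phone=555-2977 → 555-2977
item=W: mobile=NULL, home_phone=555-2840 → 555-2840
item=X: mobile=555-1744 → 555-1744

555-5032, 555-0785, 555-1059, 555-8046, 555-2429, 555-8046, 555-5991, 555-8046, 555-9142, 555-4073, 555-1196, 555-2977, 555-2840, 555-1744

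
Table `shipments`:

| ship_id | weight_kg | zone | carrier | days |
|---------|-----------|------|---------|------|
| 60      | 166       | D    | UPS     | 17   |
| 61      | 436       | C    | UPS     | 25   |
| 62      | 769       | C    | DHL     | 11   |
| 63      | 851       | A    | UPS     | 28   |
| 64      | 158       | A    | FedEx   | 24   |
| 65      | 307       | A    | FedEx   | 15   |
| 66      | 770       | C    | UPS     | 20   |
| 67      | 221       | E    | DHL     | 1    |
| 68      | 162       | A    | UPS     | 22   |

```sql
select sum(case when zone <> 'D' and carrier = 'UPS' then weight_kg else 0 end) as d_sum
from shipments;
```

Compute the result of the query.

ship_id=60: ✗
ship_id=61: ✓ → 436
ship_id=62: ✗
ship_id=63: ✓ → 851
ship_id=64: ✗
ship_id=65: ✗
ship_id=66: ✓ → 770
ship_id=67: ✗
ship_id=68: ✓ → 162
d_sum = 436 + 851 + 770 + 162 = 2219

2219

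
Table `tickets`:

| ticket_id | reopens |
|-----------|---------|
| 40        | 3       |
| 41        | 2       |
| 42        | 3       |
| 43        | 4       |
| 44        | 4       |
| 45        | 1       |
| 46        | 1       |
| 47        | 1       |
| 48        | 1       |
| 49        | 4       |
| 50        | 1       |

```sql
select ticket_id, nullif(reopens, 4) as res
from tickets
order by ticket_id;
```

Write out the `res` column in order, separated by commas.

3, 2, 3, NULL, NULL, 1, 1, 1, 1, NULL, 1

ticket_id=40: reopens=3 vs 4: differ → 3
ticket_id=41: reopens=2 vs 4: differ → 2
ticket_id=42: reopens=3 vs 4: differ → 3
ticket_id=43: reopens=4 vs 4: equal → NULL
ticket_id=44: reopens=4 vs 4: equal → NULL
ticket_id=45: reopens=1 vs 4: differ → 1
ticket_id=46: reopens=1 vs 4: differ → 1
ticket_id=47: reopens=1 vs 4: differ → 1
ticket_id=48: reopens=1 vs 4: differ → 1
ticket_id=49: reopens=4 vs 4: equal → NULL
ticket_id=50: reopens=1 vs 4: differ → 1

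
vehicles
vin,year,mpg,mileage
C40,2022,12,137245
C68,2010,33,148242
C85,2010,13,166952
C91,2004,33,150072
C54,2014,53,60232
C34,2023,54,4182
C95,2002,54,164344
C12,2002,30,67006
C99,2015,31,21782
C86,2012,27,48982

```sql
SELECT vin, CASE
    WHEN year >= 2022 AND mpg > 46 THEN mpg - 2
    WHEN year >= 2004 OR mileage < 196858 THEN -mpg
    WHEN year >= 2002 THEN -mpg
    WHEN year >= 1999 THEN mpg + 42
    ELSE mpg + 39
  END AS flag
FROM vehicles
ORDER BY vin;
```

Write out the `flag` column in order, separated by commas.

-30, 52, -12, -53, -33, -13, -27, -33, -54, -31

vin=C12: year >= 2004 OR mileage < 196858 → -30
vin=C34: year >= 2022 AND mpg > 46 → 52
vin=C40: year >= 2004 OR mileage < 196858 → -12
vin=C54: year >= 2004 OR mileage < 196858 → -53
vin=C68: year >= 2004 OR mileage < 196858 → -33
vin=C85: year >= 2004 OR mileage < 196858 → -13
vin=C86: year >= 2004 OR mileage < 196858 → -27
vin=C91: year >= 2004 OR mileage < 196858 → -33
vin=C95: year >= 2004 OR mileage < 196858 → -54
vin=C99: year >= 2004 OR mileage < 196858 → -31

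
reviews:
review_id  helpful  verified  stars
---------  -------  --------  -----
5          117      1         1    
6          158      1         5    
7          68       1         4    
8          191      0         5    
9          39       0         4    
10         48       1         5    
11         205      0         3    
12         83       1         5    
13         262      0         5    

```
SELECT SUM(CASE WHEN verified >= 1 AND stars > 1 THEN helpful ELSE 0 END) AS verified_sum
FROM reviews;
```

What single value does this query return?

357

review_id=5: ✗
review_id=6: ✓ → 158
review_id=7: ✓ → 68
review_id=8: ✗
review_id=9: ✗
review_id=10: ✓ → 48
review_id=11: ✗
review_id=12: ✓ → 83
review_id=13: ✗
verified_sum = 158 + 68 + 48 + 83 = 357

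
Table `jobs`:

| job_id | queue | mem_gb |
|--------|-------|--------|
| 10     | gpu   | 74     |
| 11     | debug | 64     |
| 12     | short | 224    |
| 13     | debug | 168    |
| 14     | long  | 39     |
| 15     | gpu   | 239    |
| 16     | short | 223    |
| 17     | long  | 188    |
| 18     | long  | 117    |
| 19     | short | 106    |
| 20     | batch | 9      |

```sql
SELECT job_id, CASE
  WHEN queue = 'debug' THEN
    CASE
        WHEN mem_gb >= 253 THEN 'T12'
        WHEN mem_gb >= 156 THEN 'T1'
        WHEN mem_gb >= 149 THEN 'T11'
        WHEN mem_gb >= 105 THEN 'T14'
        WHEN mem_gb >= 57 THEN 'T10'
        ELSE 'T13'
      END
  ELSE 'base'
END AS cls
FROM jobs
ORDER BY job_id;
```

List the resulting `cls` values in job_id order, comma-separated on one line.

job_id=10: queue='gpu' → outer ELSE → base
job_id=11: queue='debug' → inner[mem_gb >= 57] → T10
job_id=12: queue='short' → outer ELSE → base
job_id=13: queue='debug' → inner[mem_gb >= 156] → T1
job_id=14: queue='long' → outer ELSE → base
job_id=15: queue='gpu' → outer ELSE → base
job_id=16: queue='short' → outer ELSE → base
job_id=17: queue='long' → outer ELSE → base
job_id=18: queue='long' → outer ELSE → base
job_id=19: queue='short' → outer ELSE → base
job_id=20: queue='batch' → outer ELSE → base

base, T10, base, T1, base, base, base, base, base, base, base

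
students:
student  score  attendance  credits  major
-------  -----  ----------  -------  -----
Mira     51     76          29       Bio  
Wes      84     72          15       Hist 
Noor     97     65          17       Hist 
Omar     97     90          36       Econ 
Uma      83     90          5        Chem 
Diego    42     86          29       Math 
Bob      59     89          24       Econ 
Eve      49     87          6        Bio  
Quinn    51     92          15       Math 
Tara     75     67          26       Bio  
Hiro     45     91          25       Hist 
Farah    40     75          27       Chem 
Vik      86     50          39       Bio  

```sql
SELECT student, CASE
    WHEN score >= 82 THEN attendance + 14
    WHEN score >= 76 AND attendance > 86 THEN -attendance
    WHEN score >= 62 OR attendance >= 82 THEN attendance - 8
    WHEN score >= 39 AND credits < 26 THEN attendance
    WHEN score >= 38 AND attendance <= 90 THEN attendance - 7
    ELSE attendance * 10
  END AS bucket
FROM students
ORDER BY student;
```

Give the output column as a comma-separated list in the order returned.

student=Bob: score >= 62 OR attendance >= 82 → 81
student=Diego: score >= 62 OR attendance >= 82 → 78
student=Eve: score >= 62 OR attendance >= 82 → 79
student=Farah: score >= 38 AND attendance <= 90 → 68
student=Hiro: score >= 62 OR attendance >= 82 → 83
student=Mira: score >= 38 AND attendance <= 90 → 69
student=Noor: score >= 82 → 79
student=Omar: score >= 82 → 104
student=Quinn: score >= 62 OR attendance >= 82 → 84
student=Tara: score >= 62 OR attendance >= 82 → 59
student=Uma: score >= 82 → 104
student=Vik: score >= 82 → 64
student=Wes: score >= 82 → 86

81, 78, 79, 68, 83, 69, 79, 104, 84, 59, 104, 64, 86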